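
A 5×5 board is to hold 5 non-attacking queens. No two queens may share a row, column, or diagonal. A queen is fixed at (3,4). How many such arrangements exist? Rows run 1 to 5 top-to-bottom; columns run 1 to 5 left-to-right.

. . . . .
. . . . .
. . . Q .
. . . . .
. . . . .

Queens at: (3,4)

2

Branch on row 1: col 1 → 0; col 3 → 1; col 5 → 1.
Sum: 0 + 1 + 1 = 2.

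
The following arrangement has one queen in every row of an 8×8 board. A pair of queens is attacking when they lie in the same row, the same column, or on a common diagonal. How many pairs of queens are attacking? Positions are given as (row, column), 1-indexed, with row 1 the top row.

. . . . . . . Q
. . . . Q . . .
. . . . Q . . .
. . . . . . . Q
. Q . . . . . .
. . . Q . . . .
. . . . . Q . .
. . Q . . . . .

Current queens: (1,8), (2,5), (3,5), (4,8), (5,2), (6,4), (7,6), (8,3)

3

Same column: (1,8)–(4,8) (column 8); (2,5)–(3,5) (column 5).
Same diagonal: (2,5)–(5,2) (|2−5| = |5−2| = 3).
Total attacking pairs: 3.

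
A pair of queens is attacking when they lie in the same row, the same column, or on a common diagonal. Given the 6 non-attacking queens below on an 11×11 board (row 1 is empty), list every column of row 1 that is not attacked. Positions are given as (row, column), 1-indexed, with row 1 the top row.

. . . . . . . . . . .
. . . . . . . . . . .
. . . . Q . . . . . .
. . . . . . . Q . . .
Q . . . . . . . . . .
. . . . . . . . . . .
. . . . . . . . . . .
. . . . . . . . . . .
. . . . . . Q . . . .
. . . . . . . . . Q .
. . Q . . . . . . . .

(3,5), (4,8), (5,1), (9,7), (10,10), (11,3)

columns 2, 4, 6, 9

(3,5) attacks row 1 at column 5 and diagonals 3, 7.
(4,8) attacks row 1 at column 8 and diagonals 5, 11.
(5,1) attacks row 1 at column 1 and diagonals 5.
(9,7) attacks row 1 at column 7.
(10,10) attacks row 1 at column 10 and diagonals 1.
(11,3) attacks row 1 at column 3.
Attacked columns: {1, 3, 5, 7, 8, 10, 11}. Safe: {2, 4, 6, 9}.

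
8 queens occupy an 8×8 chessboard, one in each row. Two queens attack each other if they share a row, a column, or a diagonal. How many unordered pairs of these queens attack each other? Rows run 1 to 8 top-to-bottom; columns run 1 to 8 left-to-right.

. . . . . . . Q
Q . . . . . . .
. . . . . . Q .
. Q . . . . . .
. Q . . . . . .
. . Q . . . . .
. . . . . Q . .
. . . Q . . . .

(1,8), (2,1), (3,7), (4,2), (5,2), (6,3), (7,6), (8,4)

4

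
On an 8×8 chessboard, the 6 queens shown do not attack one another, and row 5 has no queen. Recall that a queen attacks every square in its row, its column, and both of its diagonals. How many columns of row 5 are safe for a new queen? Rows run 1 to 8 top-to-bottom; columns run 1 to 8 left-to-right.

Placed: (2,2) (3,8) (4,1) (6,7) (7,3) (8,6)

(2,2) attacks row 5 at column 2 and diagonals 5.
(3,8) attacks row 5 at column 8 and diagonals 6.
(4,1) attacks row 5 at column 1 and diagonals 2.
(6,7) attacks row 5 at column 7 and diagonals 6, 8.
(7,3) attacks row 5 at column 3 and diagonals 1, 5.
(8,6) attacks row 5 at column 6 and diagonals 3.
Attacked columns: {1, 2, 3, 5, 6, 7, 8}. Safe: {4}.

1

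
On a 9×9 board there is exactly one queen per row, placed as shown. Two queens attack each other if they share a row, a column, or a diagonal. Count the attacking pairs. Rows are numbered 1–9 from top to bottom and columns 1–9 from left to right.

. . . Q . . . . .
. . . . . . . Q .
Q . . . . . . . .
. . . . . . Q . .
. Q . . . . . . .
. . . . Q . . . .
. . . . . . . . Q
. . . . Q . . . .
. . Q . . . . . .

Same column: (6,5)–(8,5) (column 5).
Same diagonal: (1,4)–(4,7) (|1−4| = |4−7| = 3); (4,7)–(6,5) (|4−6| = |7−5| = 2); (5,2)–(8,5) (|5−8| = |2−5| = 3).
Total attacking pairs: 4.

4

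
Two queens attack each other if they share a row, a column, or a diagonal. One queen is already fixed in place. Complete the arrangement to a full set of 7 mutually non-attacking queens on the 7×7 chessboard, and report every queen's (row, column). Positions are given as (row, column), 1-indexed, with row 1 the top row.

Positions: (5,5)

Row 1: attacked by (5,5)→{1,5}. Safe: 2, 3, 4, 6, 7. Place at column 6.
Row 2: attacked by (1,6)→{5,6,7}; (5,5)→{2,5}. Safe: 1, 3, 4. Place at column 4.
Row 3: attacked by (1,6)→{4,6}; (2,4)→{3,4,5}; (5,5)→{3,5,7}. Safe: 1, 2. Place at column 2.
Row 4: attacked by (1,6)→{3,6}; (2,4)→{2,4,6}; (3,2)→{1,2,3}; (5,5)→{4,5,6}. Safe: 7. Place at column 7.
Row 6: attacked by (1,6)→{1,6}; (2,4)→{4}; (3,2)→{2,5}; (4,7)→{5,7}; (5,5)→{4,5,6}. Safe: 3. Place at column 3.
Row 7: attacked by (1,6)→{6}; (2,4)→{4}; (3,2)→{2,6}; (4,7)→{4,7}; (5,5)→{3,5,7}; (6,3)→{2,3,4}. Safe: 1. Place at column 1.
Columns [6, 4, 2, 7, 5, 3, 1], r−c [-5, -2, 1, -3, 0, 3, 6], r+c [7, 6, 5, 11, 10, 9, 8] are all distinct, so no two queens attack.

(1,6) (2,4) (3,2) (4,7) (5,5) (6,3) (7,1)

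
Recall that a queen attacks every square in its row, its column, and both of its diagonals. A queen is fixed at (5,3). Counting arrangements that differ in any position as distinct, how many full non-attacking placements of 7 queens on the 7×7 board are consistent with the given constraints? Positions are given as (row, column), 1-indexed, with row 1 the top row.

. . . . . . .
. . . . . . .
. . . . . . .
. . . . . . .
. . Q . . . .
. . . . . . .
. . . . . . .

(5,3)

Branch on row 1: col 1 → 1; col 2 → 1; col 4 → 1; col 5 → 2; col 6 → 1.
Sum: 1 + 1 + 1 + 2 + 1 = 6.

6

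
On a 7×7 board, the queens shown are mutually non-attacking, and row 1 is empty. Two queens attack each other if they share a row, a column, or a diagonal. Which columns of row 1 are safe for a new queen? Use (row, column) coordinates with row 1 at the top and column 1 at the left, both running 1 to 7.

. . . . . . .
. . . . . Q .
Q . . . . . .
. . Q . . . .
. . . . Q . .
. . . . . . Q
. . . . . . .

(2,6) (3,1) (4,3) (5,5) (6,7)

columns 4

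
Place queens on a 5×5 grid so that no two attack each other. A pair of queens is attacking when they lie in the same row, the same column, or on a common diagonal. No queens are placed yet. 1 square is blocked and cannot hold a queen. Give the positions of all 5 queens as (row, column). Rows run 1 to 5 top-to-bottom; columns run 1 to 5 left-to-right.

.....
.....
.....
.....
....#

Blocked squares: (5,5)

Row 1: Safe: 1, 2, 3, 4, 5. Place at column 2.
Row 2: attacked by (1,2)→{1,2,3}. Safe: 4, 5. Place at column 5.
Row 3: attacked by (1,2)→{2,4}; (2,5)→{4,5}. Safe: 1, 3. Place at column 3.
Row 4: attacked by (1,2)→{2,5}; (2,5)→{3,5}; (3,3)→{2,3,4}. Safe: 1. Place at column 1.
Row 5: attacked by (1,2)→{2}; (2,5)→{2,5}; (3,3)→{1,3,5}; (4,1)→{1,2}. Blocked: 5. Safe: 4. Place at column 4.
Columns [2, 5, 3, 1, 4], r−c [-1, -3, 0, 3, 1], r+c [3, 7, 6, 5, 9] are all distinct, so no two queens attack.

(1,2) (2,5) (3,3) (4,1) (5,4)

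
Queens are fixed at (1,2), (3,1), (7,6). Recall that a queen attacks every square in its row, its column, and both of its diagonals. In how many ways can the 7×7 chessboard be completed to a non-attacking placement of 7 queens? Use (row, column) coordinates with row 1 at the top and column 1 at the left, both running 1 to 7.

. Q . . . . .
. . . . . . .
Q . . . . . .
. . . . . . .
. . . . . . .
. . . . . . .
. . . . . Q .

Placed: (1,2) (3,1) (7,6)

2

Branch on row 2: col 4 → 1; col 5 → 1; col 7 → 0.
Sum: 1 + 1 + 0 = 2.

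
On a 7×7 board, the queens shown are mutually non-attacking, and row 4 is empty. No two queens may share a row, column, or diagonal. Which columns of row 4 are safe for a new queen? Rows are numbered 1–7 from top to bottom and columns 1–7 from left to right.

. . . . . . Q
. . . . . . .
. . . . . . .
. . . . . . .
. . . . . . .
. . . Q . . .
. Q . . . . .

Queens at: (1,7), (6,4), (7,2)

(1,7) attacks row 4 at column 7 and diagonals 4.
(6,4) attacks row 4 at column 4 and diagonals 2, 6.
(7,2) attacks row 4 at column 2 and diagonals 5.
Attacked columns: {2, 4, 5, 6, 7}. Safe: {1, 3}.

columns 1, 3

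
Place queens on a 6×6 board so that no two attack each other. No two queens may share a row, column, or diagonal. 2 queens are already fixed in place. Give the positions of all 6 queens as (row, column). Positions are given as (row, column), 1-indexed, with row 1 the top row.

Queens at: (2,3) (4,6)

(1,5) (2,3) (3,1) (4,6) (5,4) (6,2)

Row 1: attacked by (2,3)→{2,3,4}; (4,6)→{3,6}. Safe: 1, 5. Place at column 5.
Row 3: attacked by (1,5)→{3,5}; (2,3)→{2,3,4}; (4,6)→{5,6}. Safe: 1. Place at column 1.
Row 5: attacked by (1,5)→{1,5}; (2,3)→{3,6}; (3,1)→{1,3}; (4,6)→{5,6}. Safe: 2, 4. Place at column 4.
Row 6: attacked by (1,5)→{5}; (2,3)→{3}; (3,1)→{1,4}; (4,6)→{4,6}; (5,4)→{3,4,5}. Safe: 2. Place at column 2.
Columns [5, 3, 1, 6, 4, 2], r−c [-4, -1, 2, -2, 1, 4], r+c [6, 5, 4, 10, 9, 8] are all distinct, so no two queens attack.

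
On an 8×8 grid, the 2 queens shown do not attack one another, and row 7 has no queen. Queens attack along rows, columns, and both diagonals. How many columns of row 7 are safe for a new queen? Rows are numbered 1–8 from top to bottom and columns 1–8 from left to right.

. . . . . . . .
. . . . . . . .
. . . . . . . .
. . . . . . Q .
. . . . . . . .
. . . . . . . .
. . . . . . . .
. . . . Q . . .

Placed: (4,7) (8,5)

4

(4,7) attacks row 7 at column 7 and diagonals 4.
(8,5) attacks row 7 at column 5 and diagonals 4, 6.
Attacked columns: {4, 5, 6, 7}. Safe: {1, 2, 3, 8}.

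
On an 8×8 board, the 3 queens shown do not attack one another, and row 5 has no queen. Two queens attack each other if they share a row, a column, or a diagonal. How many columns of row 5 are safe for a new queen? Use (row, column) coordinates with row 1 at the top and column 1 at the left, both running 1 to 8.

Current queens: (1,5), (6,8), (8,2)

(1,5) attacks row 5 at column 5 and diagonals 1.
(6,8) attacks row 5 at column 8 and diagonals 7.
(8,2) attacks row 5 at column 2 and diagonals 5.
Attacked columns: {1, 2, 5, 7, 8}. Safe: {3, 4, 6}.

3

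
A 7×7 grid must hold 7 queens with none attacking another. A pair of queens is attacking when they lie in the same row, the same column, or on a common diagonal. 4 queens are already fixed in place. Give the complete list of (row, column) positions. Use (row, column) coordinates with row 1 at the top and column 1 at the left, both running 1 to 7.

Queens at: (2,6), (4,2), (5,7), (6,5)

Row 1: attacked by (2,6)→{5,6,7}; (4,2)→{2,5}; (5,7)→{3,7}; (6,5)→{5}. Safe: 1, 4. Place at column 1.
Row 3: attacked by (1,1)→{1,3}; (2,6)→{5,6,7}; (4,2)→{1,2,3}; (5,7)→{5,7}; (6,5)→{2,5}. Safe: 4. Place at column 4.
Row 7: attacked by (1,1)→{1,7}; (2,6)→{1,6}; (3,4)→{4}; (4,2)→{2,5}; (5,7)→{5,7}; (6,5)→{4,5,6}. Safe: 3. Place at column 3.
Columns [1, 6, 4, 2, 7, 5, 3], r−c [0, -4, -1, 2, -2, 1, 4], r+c [2, 8, 7, 6, 12, 11, 10] are all distinct, so no two queens attack.

(1,1) (2,6) (3,4) (4,2) (5,7) (6,5) (7,3)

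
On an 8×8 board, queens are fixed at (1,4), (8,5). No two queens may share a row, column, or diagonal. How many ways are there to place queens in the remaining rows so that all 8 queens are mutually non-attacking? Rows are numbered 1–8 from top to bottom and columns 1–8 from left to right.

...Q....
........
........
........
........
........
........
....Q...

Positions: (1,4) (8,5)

Branch on row 2: col 1 → 0; col 2 → 1; col 6 → 1; col 7 → 0; col 8 → 1.
Sum: 0 + 1 + 1 + 0 + 1 = 3.

3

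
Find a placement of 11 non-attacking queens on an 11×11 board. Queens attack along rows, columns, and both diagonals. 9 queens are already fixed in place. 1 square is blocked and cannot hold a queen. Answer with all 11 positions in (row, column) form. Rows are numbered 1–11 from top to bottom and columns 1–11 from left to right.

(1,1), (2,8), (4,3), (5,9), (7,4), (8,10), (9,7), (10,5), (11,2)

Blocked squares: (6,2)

(1,1) (2,8) (3,6) (4,3) (5,9) (6,11) (7,4) (8,10) (9,7) (10,5) (11,2)

Row 3: attacked by (1,1)→{1,3}; (2,8)→{7,8,9}; (4,3)→{2,3,4}; (5,9)→{7,9,11}; (7,4)→{4,8}; (8,10)→{5,10}; (9,7)→{1,7}; (10,5)→{5}; (11,2)→{2,10}. Safe: 6. Place at column 6.
Row 6: attacked by (1,1)→{1,6}; (2,8)→{4,8}; (3,6)→{3,6,9}; (4,3)→{1,3,5}; (5,9)→{8,9,10}; (7,4)→{3,4,5}; (8,10)→{8,10}; (9,7)→{4,7,10}; (10,5)→{1,5,9}; (11,2)→{2,7}. Blocked: 2. Safe: 11. Place at column 11.
Columns [1, 8, 6, 3, 9, 11, 4, 10, 7, 5, 2], r−c [0, -6, -3, 1, -4, -5, 3, -2, 2, 5, 9], r+c [2, 10, 9, 7, 14, 17, 11, 18, 16, 15, 13] are all distinct, so no two queens attack.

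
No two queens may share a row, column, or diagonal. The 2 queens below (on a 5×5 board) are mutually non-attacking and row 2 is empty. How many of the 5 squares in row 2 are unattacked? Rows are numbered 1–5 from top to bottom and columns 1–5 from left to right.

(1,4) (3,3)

1

(1,4) attacks row 2 at column 4 and diagonals 3, 5.
(3,3) attacks row 2 at column 3 and diagonals 2, 4.
Attacked columns: {2, 3, 4, 5}. Safe: {1}.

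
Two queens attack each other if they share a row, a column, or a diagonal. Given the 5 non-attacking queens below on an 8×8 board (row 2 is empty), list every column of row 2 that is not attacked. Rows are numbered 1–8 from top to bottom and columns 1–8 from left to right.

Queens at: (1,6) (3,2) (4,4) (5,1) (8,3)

(1,6) attacks row 2 at column 6 and diagonals 5, 7.
(3,2) attacks row 2 at column 2 and diagonals 1, 3.
(4,4) attacks row 2 at column 4 and diagonals 2, 6.
(5,1) attacks row 2 at column 1 and diagonals 4.
(8,3) attacks row 2 at column 3.
Attacked columns: {1, 2, 3, 4, 5, 6, 7}. Safe: {8}.

columns 8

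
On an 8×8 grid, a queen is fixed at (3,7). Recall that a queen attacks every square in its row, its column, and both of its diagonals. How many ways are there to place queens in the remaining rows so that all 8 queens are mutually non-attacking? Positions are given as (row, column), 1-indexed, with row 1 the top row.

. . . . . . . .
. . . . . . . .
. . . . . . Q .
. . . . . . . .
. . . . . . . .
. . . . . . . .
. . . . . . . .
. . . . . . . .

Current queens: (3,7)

Branch on row 1: col 1 → 0; col 2 → 2; col 3 → 2; col 4 → 3; col 6 → 7; col 8 → 0.
Sum: 0 + 2 + 2 + 3 + 7 + 0 = 14.

14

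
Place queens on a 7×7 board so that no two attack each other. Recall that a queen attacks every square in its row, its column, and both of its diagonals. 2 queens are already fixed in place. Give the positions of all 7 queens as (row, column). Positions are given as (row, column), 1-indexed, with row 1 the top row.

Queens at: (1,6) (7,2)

(1,6) (2,3) (3,1) (4,4) (5,7) (6,5) (7,2)

Row 2: attacked by (1,6)→{5,6,7}; (7,2)→{2,7}. Safe: 1, 3, 4. Place at column 3.
Row 3: attacked by (1,6)→{4,6}; (2,3)→{2,3,4}; (7,2)→{2,6}. Safe: 1, 5, 7. Place at column 1.
Row 4: attacked by (1,6)→{3,6}; (2,3)→{1,3,5}; (3,1)→{1,2}; (7,2)→{2,5}. Safe: 4, 7. Place at column 4.
Row 5: attacked by (1,6)→{2,6}; (2,3)→{3,6}; (3,1)→{1,3}; (4,4)→{3,4,5}; (7,2)→{2,4}. Safe: 7. Place at column 7.
Row 6: attacked by (1,6)→{1,6}; (2,3)→{3,7}; (3,1)→{1,4}; (4,4)→{2,4,6}; (5,7)→{6,7}; (7,2)→{1,2,3}. Safe: 5. Place at column 5.
Columns [6, 3, 1, 4, 7, 5, 2], r−c [-5, -1, 2, 0, -2, 1, 5], r+c [7, 5, 4, 8, 12, 11, 9] are all distinct, so no two queens attack.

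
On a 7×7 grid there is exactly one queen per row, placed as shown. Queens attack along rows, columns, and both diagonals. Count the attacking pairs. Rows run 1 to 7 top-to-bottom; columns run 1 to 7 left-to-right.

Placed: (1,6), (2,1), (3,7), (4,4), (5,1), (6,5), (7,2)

2

Same column: (2,1)–(5,1) (column 1).
Same diagonal: (2,1)–(6,5) (|2−6| = |1−5| = 4).
Total attacking pairs: 2.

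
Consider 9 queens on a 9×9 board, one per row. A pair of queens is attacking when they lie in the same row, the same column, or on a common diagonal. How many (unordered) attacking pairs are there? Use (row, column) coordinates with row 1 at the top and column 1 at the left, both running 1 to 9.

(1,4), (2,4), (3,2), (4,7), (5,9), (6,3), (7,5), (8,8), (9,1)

3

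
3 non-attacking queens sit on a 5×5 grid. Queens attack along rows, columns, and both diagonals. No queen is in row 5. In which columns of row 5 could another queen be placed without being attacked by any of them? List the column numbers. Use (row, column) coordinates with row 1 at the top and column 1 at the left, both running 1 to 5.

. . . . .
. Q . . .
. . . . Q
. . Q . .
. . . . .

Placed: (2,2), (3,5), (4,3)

columns 1

(2,2) attacks row 5 at column 2 and diagonals 5.
(3,5) attacks row 5 at column 5 and diagonals 3.
(4,3) attacks row 5 at column 3 and diagonals 2, 4.
Attacked columns: {2, 3, 4, 5}. Safe: {1}.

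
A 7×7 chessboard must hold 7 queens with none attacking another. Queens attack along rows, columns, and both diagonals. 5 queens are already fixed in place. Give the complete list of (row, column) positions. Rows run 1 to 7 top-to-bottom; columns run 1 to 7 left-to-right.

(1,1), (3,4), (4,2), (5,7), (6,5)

(1,1) (2,6) (3,4) (4,2) (5,7) (6,5) (7,3)

Row 2: attacked by (1,1)→{1,2}; (3,4)→{3,4,5}; (4,2)→{2,4}; (5,7)→{4,7}; (6,5)→{1,5}. Safe: 6. Place at column 6.
Row 7: attacked by (1,1)→{1,7}; (2,6)→{1,6}; (3,4)→{4}; (4,2)→{2,5}; (5,7)→{5,7}; (6,5)→{4,5,6}. Safe: 3. Place at column 3.
Columns [1, 6, 4, 2, 7, 5, 3], r−c [0, -4, -1, 2, -2, 1, 4], r+c [2, 8, 7, 6, 12, 11, 10] are all distinct, so no two queens attack.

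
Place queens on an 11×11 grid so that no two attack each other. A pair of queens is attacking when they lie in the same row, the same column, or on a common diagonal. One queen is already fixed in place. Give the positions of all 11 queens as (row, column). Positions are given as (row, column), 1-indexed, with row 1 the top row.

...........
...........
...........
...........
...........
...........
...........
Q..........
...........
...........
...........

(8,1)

(1,4) (2,10) (3,7) (4,9) (5,2) (6,5) (7,8) (8,1) (9,11) (10,6) (11,3)

Row 1: attacked by (8,1)→{1,8}. Safe: 2, 3, 4, 5, 6, 7, 9, 10, 11. Place at column 4.
Row 2: attacked by (1,4)→{3,4,5}; (8,1)→{1,7}. Safe: 2, 6, 8, 9, 10, 11. Place at column 10.
Row 3: attacked by (1,4)→{2,4,6}; (2,10)→{9,10,11}; (8,1)→{1,6}. Safe: 3, 5, 7, 8. Place at column 7.
Row 4: attacked by (1,4)→{1,4,7}; (2,10)→{8,10}; (3,7)→{6,7,8}; (8,1)→{1,5}. Safe: 2, 3, 9, 11. Place at column 9.
Row 5: attacked by (1,4)→{4,8}; (2,10)→{7,10}; (3,7)→{5,7,9}; (4,9)→{8,9,10}; (8,1)→{1,4}. Safe: 2, 3, 6, 11. Place at column 2.
Row 6: attacked by (1,4)→{4,9}; (2,10)→{6,10}; (3,7)→{4,7,10}; (4,9)→{7,9,11}; (5,2)→{1,2,3}; (8,1)→{1,3}. Safe: 5, 8. Place at column 5.
Row 7: attacked by (1,4)→{4,10}; (2,10)→{5,10}; (3,7)→{3,7,11}; (4,9)→{6,9}; (5,2)→{2,4}; (6,5)→{4,5,6}; (8,1)→{1,2}. Safe: 8. Place at column 8.
Row 9: attacked by (1,4)→{4}; (2,10)→{3,10}; (3,7)→{1,7}; (4,9)→{4,9}; (5,2)→{2,6}; (6,5)→{2,5,8}; (7,8)→{6,8,10}; (8,1)→{1,2}. Safe: 11. Place at column 11.
Row 10: attacked by (1,4)→{4}; (2,10)→{2,10}; (3,7)→{7}; (4,9)→{3,9}; (5,2)→{2,7}; (6,5)→{1,5,9}; (7,8)→{5,8,11}; (8,1)→{1,3}; (9,11)→{10,11}. Safe: 6. Place at column 6.
Row 11: attacked by (1,4)→{4}; (2,10)→{1,10}; (3,7)→{7}; (4,9)→{2,9}; (5,2)→{2,8}; (6,5)→{5,10}; (7,8)→{4,8}; (8,1)→{1,4}; (9,11)→{9,11}; (10,6)→{5,6,7}. Safe: 3. Place at column 3.
Columns [4, 10, 7, 9, 2, 5, 8, 1, 11, 6, 3], r−c [-3, -8, -4, -5, 3, 1, -1, 7, -2, 4, 8], r+c [5, 12, 10, 13, 7, 11, 15, 9, 20, 16, 14] are all distinct, so no two queens attack.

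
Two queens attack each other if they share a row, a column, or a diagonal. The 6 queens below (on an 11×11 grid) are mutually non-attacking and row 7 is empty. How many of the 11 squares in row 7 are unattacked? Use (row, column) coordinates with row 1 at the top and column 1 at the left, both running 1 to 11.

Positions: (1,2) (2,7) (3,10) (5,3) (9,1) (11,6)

3

(1,2) attacks row 7 at column 2 and diagonals 8.
(2,7) attacks row 7 at column 7 and diagonals 2.
(3,10) attacks row 7 at column 10 and diagonals 6.
(5,3) attacks row 7 at column 3 and diagonals 1, 5.
(9,1) attacks row 7 at column 1 and diagonals 3.
(11,6) attacks row 7 at column 6 and diagonals 2, 10.
Attacked columns: {1, 2, 3, 5, 6, 7, 8, 10}. Safe: {4, 9, 11}.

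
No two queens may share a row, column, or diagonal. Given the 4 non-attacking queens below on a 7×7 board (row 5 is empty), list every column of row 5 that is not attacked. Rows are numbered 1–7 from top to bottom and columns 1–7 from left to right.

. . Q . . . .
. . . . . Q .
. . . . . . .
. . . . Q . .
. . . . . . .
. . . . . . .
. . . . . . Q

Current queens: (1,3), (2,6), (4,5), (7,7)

columns 1, 2

(1,3) attacks row 5 at column 3 and diagonals 7.
(2,6) attacks row 5 at column 6 and diagonals 3.
(4,5) attacks row 5 at column 5 and diagonals 4, 6.
(7,7) attacks row 5 at column 7 and diagonals 5.
Attacked columns: {3, 4, 5, 6, 7}. Safe: {1, 2}.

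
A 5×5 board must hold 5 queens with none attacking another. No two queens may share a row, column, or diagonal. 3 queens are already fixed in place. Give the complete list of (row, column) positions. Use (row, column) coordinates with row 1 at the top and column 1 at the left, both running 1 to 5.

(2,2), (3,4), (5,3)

Row 1: attacked by (2,2)→{1,2,3}; (3,4)→{2,4}; (5,3)→{3}. Safe: 5. Place at column 5.
Row 4: attacked by (1,5)→{2,5}; (2,2)→{2,4}; (3,4)→{3,4,5}; (5,3)→{2,3,4}. Safe: 1. Place at column 1.
Columns [5, 2, 4, 1, 3], r−c [-4, 0, -1, 3, 2], r+c [6, 4, 7, 5, 8] are all distinct, so no two queens attack.

(1,5) (2,2) (3,4) (4,1) (5,3)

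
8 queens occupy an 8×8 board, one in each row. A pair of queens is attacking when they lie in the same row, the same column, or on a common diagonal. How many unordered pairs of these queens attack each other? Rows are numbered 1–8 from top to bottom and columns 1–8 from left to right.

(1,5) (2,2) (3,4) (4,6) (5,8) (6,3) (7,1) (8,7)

All columns are distinct and no two queens satisfy |Δrow| = |Δcol|, so no pair attacks.

0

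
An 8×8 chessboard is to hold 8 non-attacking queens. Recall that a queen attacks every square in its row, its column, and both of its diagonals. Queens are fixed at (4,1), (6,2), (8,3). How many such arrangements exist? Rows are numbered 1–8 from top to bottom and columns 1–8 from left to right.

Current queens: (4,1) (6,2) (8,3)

Branch on row 1: col 5 → 1; col 6 → 1; col 8 → 0.
Sum: 1 + 1 + 0 = 2.

2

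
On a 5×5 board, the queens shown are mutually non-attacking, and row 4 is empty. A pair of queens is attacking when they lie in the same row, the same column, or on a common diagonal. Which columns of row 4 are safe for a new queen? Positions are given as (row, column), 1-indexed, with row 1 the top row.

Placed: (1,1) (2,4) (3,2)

(1,1) attacks row 4 at column 1 and diagonals 4.
(2,4) attacks row 4 at column 4 and diagonals 2.
(3,2) attacks row 4 at column 2 and diagonals 1, 3.
Attacked columns: {1, 2, 3, 4}. Safe: {5}.

columns 5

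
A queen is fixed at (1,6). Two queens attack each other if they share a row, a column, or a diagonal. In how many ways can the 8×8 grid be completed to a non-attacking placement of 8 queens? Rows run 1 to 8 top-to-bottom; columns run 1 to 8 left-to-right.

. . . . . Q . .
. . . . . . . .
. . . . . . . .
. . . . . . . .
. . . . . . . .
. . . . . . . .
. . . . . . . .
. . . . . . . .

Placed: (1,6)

16

Branch on row 2: col 1 → 1; col 2 → 2; col 3 → 8; col 4 → 4; col 8 → 1.
Sum: 1 + 2 + 8 + 4 + 1 = 16.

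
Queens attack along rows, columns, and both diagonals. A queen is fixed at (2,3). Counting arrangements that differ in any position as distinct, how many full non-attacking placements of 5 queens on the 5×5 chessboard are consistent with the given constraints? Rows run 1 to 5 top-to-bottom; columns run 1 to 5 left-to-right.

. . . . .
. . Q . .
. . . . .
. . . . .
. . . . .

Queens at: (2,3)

Branch on row 1: col 1 → 1; col 5 → 1.
Sum: 1 + 1 = 2.

2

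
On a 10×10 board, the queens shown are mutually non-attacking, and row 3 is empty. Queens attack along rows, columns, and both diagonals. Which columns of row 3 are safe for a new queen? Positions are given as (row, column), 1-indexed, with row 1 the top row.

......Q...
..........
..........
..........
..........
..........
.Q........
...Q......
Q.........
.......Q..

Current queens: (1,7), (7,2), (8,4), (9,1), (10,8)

(1,7) attacks row 3 at column 7 and diagonals 5, 9.
(7,2) attacks row 3 at column 2 and diagonals 6.
(8,4) attacks row 3 at column 4 and diagonals 9.
(9,1) attacks row 3 at column 1 and diagonals 7.
(10,8) attacks row 3 at column 8 and diagonals 1.
Attacked columns: {1, 2, 4, 5, 6, 7, 8, 9}. Safe: {3, 10}.

columns 3, 10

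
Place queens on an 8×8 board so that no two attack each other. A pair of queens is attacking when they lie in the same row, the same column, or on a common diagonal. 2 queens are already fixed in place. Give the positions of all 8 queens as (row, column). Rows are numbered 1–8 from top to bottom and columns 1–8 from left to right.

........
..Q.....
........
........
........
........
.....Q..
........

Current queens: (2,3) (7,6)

Row 1: attacked by (2,3)→{2,3,4}; (7,6)→{6}. Safe: 1, 5, 7, 8. Place at column 5.
Row 3: attacked by (1,5)→{3,5,7}; (2,3)→{2,3,4}; (7,6)→{2,6}. Safe: 1, 8. Place at column 8.
Row 4: attacked by (1,5)→{2,5,8}; (2,3)→{1,3,5}; (3,8)→{7,8}; (7,6)→{3,6}. Safe: 4. Place at column 4.
Row 5: attacked by (1,5)→{1,5}; (2,3)→{3,6}; (3,8)→{6,8}; (4,4)→{3,4,5}; (7,6)→{4,6,8}. Safe: 2, 7. Place at column 7.
Row 6: attacked by (1,5)→{5}; (2,3)→{3,7}; (3,8)→{5,8}; (4,4)→{2,4,6}; (5,7)→{6,7,8}; (7,6)→{5,6,7}. Safe: 1. Place at column 1.
Row 8: attacked by (1,5)→{5}; (2,3)→{3}; (3,8)→{3,8}; (4,4)→{4,8}; (5,7)→{4,7}; (6,1)→{1,3}; (7,6)→{5,6,7}. Safe: 2. Place at column 2.
Columns [5, 3, 8, 4, 7, 1, 6, 2], r−c [-4, -1, -5, 0, -2, 5, 1, 6], r+c [6, 5, 11, 8, 12, 7, 13, 10] are all distinct, so no two queens attack.

(1,5) (2,3) (3,8) (4,4) (5,7) (6,1) (7,6) (8,2)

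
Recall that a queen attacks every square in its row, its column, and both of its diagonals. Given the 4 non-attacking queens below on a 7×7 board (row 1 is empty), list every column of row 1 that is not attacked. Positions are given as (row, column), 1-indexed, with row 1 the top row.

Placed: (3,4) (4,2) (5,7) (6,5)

columns 1

(3,4) attacks row 1 at column 4 and diagonals 2, 6.
(4,2) attacks row 1 at column 2 and diagonals 5.
(5,7) attacks row 1 at column 7 and diagonals 3.
(6,5) attacks row 1 at column 5.
Attacked columns: {2, 3, 4, 5, 6, 7}. Safe: {1}.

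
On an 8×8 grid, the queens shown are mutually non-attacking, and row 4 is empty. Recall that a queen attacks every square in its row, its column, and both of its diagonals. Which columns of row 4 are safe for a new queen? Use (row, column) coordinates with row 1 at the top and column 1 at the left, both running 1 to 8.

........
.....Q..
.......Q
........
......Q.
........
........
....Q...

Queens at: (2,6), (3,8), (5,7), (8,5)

(2,6) attacks row 4 at column 6 and diagonals 4, 8.
(3,8) attacks row 4 at column 8 and diagonals 7.
(5,7) attacks row 4 at column 7 and diagonals 6, 8.
(8,5) attacks row 4 at column 5 and diagonals 1.
Attacked columns: {1, 4, 5, 6, 7, 8}. Safe: {2, 3}.

columns 2, 3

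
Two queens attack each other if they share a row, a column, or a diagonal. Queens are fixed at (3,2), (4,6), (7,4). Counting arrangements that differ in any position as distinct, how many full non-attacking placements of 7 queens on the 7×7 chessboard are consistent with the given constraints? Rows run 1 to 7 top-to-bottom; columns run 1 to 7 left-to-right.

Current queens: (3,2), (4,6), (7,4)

Branch on row 1: col 1 → 1; col 5 → 1; col 7 → 0.
Sum: 1 + 1 + 0 = 2.

2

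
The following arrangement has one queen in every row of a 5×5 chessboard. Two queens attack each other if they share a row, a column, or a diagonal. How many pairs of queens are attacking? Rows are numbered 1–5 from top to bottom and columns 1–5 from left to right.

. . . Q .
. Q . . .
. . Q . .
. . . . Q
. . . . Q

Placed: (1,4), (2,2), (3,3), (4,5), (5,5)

4

Same column: (4,5)–(5,5) (column 5).
Same diagonal: (2,2)–(3,3) (|2−3| = |2−3| = 1); (2,2)–(5,5) (|2−5| = |2−5| = 3); (3,3)–(5,5) (|3−5| = |3−5| = 2).
Total attacking pairs: 4.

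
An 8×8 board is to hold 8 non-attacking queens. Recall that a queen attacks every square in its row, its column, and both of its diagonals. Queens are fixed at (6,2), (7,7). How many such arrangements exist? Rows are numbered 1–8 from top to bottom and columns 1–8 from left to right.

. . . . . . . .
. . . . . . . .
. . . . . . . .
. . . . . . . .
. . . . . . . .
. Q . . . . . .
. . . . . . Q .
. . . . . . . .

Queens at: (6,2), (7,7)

5

Branch on row 1: col 3 → 0; col 4 → 1; col 5 → 1; col 6 → 2; col 8 → 1.
Sum: 0 + 1 + 1 + 2 + 1 = 5.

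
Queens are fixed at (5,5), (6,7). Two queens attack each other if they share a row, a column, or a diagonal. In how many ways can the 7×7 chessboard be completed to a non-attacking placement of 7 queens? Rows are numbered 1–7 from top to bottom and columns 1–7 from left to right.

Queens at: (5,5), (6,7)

Branch on row 1: col 3 → 1; col 4 → 1; col 6 → 0.
Sum: 1 + 1 + 0 = 2.

2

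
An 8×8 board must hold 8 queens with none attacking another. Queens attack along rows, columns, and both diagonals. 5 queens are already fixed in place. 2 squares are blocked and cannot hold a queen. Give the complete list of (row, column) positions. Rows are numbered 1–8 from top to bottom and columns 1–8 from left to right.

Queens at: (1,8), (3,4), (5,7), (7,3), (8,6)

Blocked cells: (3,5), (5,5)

(1,8) (2,2) (3,4) (4,1) (5,7) (6,5) (7,3) (8,6)

Row 2: attacked by (1,8)→{7,8}; (3,4)→{3,4,5}; (5,7)→{4,7}; (7,3)→{3,8}; (8,6)→{6}. Safe: 1, 2. Place at column 2.
Row 4: attacked by (1,8)→{5,8}; (2,2)→{2,4}; (3,4)→{3,4,5}; (5,7)→{6,7,8}; (7,3)→{3,6}; (8,6)→{2,6}. Safe: 1. Place at column 1.
Row 6: attacked by (1,8)→{3,8}; (2,2)→{2,6}; (3,4)→{1,4,7}; (4,1)→{1,3}; (5,7)→{6,7,8}; (7,3)→{2,3,4}; (8,6)→{4,6,8}. Safe: 5. Place at column 5.
Columns [8, 2, 4, 1, 7, 5, 3, 6], r−c [-7, 0, -1, 3, -2, 1, 4, 2], r+c [9, 4, 7, 5, 12, 11, 10, 14] are all distinct, so no two queens attack.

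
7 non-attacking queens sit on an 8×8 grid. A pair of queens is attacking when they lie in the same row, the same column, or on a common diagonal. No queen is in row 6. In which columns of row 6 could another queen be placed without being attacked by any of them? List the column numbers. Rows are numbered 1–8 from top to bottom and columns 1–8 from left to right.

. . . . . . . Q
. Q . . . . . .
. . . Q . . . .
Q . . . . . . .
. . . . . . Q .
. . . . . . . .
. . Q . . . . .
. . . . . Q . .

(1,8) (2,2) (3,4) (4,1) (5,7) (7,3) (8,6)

(1,8) attacks row 6 at column 8 and diagonals 3.
(2,2) attacks row 6 at column 2 and diagonals 6.
(3,4) attacks row 6 at column 4 and diagonals 1, 7.
(4,1) attacks row 6 at column 1 and diagonals 3.
(5,7) attacks row 6 at column 7 and diagonals 6, 8.
(7,3) attacks row 6 at column 3 and diagonals 2, 4.
(8,6) attacks row 6 at column 6 and diagonals 4, 8.
Attacked columns: {1, 2, 3, 4, 6, 7, 8}. Safe: {5}.

columns 5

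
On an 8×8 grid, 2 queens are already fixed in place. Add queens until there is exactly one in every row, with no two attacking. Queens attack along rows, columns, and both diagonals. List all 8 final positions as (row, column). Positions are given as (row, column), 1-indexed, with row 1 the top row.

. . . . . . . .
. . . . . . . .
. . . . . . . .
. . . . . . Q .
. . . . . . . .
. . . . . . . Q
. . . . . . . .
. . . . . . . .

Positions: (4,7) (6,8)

(1,2) (2,6) (3,1) (4,7) (5,4) (6,8) (7,3) (8,5)

Row 1: attacked by (4,7)→{4,7}; (6,8)→{3,8}. Safe: 1, 2, 5, 6. Place at column 2.
Row 2: attacked by (1,2)→{1,2,3}; (4,7)→{5,7}; (6,8)→{4,8}. Safe: 6. Place at column 6.
Row 3: attacked by (1,2)→{2,4}; (2,6)→{5,6,7}; (4,7)→{6,7,8}; (6,8)→{5,8}. Safe: 1, 3. Place at column 1.
Row 5: attacked by (1,2)→{2,6}; (2,6)→{3,6}; (3,1)→{1,3}; (4,7)→{6,7,8}; (6,8)→{7,8}. Safe: 4, 5. Place at column 4.
Row 7: attacked by (1,2)→{2,8}; (2,6)→{1,6}; (3,1)→{1,5}; (4,7)→{4,7}; (5,4)→{2,4,6}; (6,8)→{7,8}. Safe: 3. Place at column 3.
Row 8: attacked by (1,2)→{2}; (2,6)→{6}; (3,1)→{1,6}; (4,7)→{3,7}; (5,4)→{1,4,7}; (6,8)→{6,8}; (7,3)→{2,3,4}. Safe: 5. Place at column 5.
Columns [2, 6, 1, 7, 4, 8, 3, 5], r−c [-1, -4, 2, -3, 1, -2, 4, 3], r+c [3, 8, 4, 11, 9, 14, 10, 13] are all distinct, so no two queens attack.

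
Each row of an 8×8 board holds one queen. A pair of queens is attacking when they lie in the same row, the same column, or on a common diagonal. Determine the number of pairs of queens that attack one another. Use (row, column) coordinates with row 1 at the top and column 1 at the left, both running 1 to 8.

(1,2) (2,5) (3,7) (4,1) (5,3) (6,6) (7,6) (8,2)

3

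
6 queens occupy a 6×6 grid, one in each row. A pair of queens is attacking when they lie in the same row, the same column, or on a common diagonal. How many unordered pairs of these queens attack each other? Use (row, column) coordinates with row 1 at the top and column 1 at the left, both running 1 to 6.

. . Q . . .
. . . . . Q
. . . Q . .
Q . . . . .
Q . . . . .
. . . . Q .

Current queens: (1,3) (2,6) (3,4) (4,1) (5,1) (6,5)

1

Same column: (4,1)–(5,1) (column 1).
Total attacking pairs: 1.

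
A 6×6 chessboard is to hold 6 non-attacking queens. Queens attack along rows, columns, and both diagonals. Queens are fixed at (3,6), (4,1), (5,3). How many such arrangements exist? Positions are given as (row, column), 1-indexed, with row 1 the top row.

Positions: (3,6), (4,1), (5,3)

Branch on row 1: col 2 → 1; col 5 → 0.
Sum: 1 + 0 = 1.

1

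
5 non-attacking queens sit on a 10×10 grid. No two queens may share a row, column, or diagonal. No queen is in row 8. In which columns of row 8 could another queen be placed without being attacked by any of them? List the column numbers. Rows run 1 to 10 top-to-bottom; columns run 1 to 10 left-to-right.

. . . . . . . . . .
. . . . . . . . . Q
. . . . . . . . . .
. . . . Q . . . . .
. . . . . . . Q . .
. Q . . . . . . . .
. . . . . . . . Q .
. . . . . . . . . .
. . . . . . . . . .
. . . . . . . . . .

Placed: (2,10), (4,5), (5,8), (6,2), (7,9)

(2,10) attacks row 8 at column 10 and diagonals 4.
(4,5) attacks row 8 at column 5 and diagonals 1, 9.
(5,8) attacks row 8 at column 8 and diagonals 5.
(6,2) attacks row 8 at column 2 and diagonals 4.
(7,9) attacks row 8 at column 9 and diagonals 8, 10.
Attacked columns: {1, 2, 4, 5, 8, 9, 10}. Safe: {3, 6, 7}.

columns 3, 6, 7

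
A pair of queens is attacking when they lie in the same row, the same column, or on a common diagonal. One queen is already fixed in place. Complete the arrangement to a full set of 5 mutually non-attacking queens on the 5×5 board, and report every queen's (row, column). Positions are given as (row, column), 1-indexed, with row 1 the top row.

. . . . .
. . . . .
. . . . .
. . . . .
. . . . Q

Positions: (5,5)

Row 1: attacked by (5,5)→{1,5}. Safe: 2, 3, 4. Place at column 3.
Row 2: attacked by (1,3)→{2,3,4}; (5,5)→{2,5}. Safe: 1. Place at column 1.
Row 3: attacked by (1,3)→{1,3,5}; (2,1)→{1,2}; (5,5)→{3,5}. Safe: 4. Place at column 4.
Row 4: attacked by (1,3)→{3}; (2,1)→{1,3}; (3,4)→{3,4,5}; (5,5)→{4,5}. Safe: 2. Place at column 2.
Columns [3, 1, 4, 2, 5], r−c [-2, 1, -1, 2, 0], r+c [4, 3, 7, 6, 10] are all distinct, so no two queens attack.

(1,3) (2,1) (3,4) (4,2) (5,5)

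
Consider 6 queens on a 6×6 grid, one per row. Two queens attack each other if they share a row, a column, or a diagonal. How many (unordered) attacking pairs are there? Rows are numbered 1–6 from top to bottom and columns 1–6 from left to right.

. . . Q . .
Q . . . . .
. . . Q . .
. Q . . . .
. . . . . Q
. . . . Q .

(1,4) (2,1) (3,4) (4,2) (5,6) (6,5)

4

Same column: (1,4)–(3,4) (column 4).
Same diagonal: (2,1)–(6,5) (|2−6| = |1−5| = 4); (3,4)–(5,6) (|3−5| = |4−6| = 2); (5,6)–(6,5) (|5−6| = |6−5| = 1).
Total attacking pairs: 4.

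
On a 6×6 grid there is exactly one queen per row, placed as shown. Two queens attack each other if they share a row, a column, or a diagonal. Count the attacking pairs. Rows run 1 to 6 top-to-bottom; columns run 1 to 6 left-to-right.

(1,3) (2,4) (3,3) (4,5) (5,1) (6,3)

Same column: (1,3)–(3,3) (column 3); (1,3)–(6,3) (column 3); (3,3)–(6,3) (column 3).
Same diagonal: (1,3)–(2,4) (|1−2| = |3−4| = 1); (2,4)–(3,3) (|2−3| = |4−3| = 1); (2,4)–(5,1) (|2−5| = |4−1| = 3); (3,3)–(5,1) (|3−5| = |3−1| = 2); (4,5)–(6,3) (|4−6| = |5−3| = 2).
Total attacking pairs: 8.

8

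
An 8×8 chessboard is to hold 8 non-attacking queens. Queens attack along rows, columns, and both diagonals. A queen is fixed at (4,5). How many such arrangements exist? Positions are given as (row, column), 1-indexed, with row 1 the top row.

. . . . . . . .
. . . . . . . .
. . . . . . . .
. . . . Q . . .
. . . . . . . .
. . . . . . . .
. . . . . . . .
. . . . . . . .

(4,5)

8

Branch on row 1: col 1 → 0; col 3 → 2; col 4 → 4; col 6 → 1; col 7 → 1.
Sum: 0 + 2 + 4 + 1 + 1 = 8.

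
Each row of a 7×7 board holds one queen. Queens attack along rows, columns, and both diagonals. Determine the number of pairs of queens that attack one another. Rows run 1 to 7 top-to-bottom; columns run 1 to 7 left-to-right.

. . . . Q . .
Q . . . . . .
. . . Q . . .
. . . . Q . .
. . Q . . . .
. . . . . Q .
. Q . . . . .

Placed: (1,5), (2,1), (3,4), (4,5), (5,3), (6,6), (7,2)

3

Same column: (1,5)–(4,5) (column 5).
Same diagonal: (3,4)–(4,5) (|3−4| = |4−5| = 1); (4,5)–(7,2) (|4−7| = |5−2| = 3).
Total attacking pairs: 3.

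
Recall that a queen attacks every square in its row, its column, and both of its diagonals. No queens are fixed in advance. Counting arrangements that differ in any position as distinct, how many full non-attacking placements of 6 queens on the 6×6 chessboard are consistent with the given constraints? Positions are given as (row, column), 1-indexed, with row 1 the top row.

Branch on row 1: col 1 → 0; col 2 → 1; col 3 → 1; col 4 → 1; col 5 → 1; col 6 → 0.
Sum: 0 + 1 + 1 + 1 + 1 + 0 = 4.
(This is the classic 6-queens count.)

4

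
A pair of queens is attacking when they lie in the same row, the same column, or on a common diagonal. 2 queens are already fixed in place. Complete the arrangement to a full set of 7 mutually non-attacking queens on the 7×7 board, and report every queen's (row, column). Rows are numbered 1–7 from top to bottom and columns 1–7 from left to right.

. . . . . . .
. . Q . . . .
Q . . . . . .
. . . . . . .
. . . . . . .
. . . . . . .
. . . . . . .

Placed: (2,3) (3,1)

Row 1: attacked by (2,3)→{2,3,4}; (3,1)→{1,3}. Safe: 5, 6, 7. Place at column 6.
Row 4: attacked by (1,6)→{3,6}; (2,3)→{1,3,5}; (3,1)→{1,2}. Safe: 4, 7. Place at column 4.
Row 5: attacked by (1,6)→{2,6}; (2,3)→{3,6}; (3,1)→{1,3}; (4,4)→{3,4,5}. Safe: 7. Place at column 7.
Row 6: attacked by (1,6)→{1,6}; (2,3)→{3,7}; (3,1)→{1,4}; (4,4)→{2,4,6}; (5,7)→{6,7}. Safe: 5. Place at column 5.
Row 7: attacked by (1,6)→{6}; (2,3)→{3}; (3,1)→{1,5}; (4,4)→{1,4,7}; (5,7)→{5,7}; (6,5)→{4,5,6}. Safe: 2. Place at column 2.
Columns [6, 3, 1, 4, 7, 5, 2], r−c [-5, -1, 2, 0, -2, 1, 5], r+c [7, 5, 4, 8, 12, 11, 9] are all distinct, so no two queens attack.

(1,6) (2,3) (3,1) (4,4) (5,7) (6,5) (7,2)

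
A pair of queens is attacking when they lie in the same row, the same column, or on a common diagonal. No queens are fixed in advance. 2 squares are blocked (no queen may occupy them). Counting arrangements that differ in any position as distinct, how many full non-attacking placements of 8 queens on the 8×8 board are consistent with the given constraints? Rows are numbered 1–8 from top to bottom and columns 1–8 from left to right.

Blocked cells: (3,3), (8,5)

71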